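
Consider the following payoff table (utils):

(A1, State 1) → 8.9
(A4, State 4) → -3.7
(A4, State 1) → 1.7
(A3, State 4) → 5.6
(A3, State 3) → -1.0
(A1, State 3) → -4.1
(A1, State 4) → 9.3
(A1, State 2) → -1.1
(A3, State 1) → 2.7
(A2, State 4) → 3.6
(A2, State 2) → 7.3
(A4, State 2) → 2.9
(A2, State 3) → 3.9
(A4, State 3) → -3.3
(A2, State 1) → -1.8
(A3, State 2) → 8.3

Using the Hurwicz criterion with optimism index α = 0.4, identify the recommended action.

A3

A1: 0.4·9.3 + 0.6·(-4.1) = 1.26
A2: 0.4·7.3 + 0.6·(-1.8) = 1.84
A3: 0.4·8.3 + 0.6·(-1.0) = 2.72
A4: 0.4·2.9 + 0.6·(-3.7) = -1.06
Highest Hurwicz score = 2.72 → A3.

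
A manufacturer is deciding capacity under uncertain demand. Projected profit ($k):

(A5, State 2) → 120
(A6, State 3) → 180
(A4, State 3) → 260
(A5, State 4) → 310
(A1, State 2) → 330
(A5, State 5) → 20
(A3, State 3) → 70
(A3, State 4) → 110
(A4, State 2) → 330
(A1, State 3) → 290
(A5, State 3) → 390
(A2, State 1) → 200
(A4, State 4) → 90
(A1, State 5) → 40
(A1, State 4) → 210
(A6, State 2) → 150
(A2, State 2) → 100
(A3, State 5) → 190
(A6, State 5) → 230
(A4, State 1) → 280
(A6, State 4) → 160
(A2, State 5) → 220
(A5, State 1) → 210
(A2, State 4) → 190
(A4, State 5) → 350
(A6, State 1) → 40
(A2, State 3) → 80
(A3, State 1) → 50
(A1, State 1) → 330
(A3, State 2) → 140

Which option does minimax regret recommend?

A4

Column bests: State 1=330, State 2=330, State 3=390, State 4=310, State 5=350.
A1 regrets: 0, 0, 100, 100, 310 → max 310
A2 regrets: 130, 230, 310, 120, 130 → max 310
A3 regrets: 280, 190, 320, 200, 160 → max 320
A4 regrets: 50, 0, 130, 220, 0 → max 220
A5 regrets: 120, 210, 0, 0, 330 → max 330
A6 regrets: 290, 180, 210, 150, 120 → max 290
Smallest max regret = 220 → A4.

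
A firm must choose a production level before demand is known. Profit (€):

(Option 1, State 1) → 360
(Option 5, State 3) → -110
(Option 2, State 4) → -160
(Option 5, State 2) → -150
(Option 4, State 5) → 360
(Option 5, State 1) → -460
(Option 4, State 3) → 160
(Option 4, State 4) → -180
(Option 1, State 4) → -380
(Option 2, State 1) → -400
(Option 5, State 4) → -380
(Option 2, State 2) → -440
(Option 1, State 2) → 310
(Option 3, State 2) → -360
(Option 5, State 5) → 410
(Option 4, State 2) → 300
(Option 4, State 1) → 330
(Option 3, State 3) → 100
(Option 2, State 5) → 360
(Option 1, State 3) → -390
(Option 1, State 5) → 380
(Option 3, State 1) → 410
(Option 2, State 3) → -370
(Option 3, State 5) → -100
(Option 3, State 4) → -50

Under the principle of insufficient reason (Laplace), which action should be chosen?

Option 4

Row averages: Option 1=56, Option 2=-202, Option 3=0, Option 4=194, Option 5=-138
Highest average = 194 → Option 4.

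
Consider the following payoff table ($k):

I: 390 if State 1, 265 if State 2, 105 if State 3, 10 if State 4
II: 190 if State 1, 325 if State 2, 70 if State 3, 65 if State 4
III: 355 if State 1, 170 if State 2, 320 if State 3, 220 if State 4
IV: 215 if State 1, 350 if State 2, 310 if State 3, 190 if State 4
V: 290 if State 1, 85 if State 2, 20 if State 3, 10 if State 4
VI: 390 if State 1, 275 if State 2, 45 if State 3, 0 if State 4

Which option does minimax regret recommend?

Column bests: State 1=390, State 2=350, State 3=320, State 4=220.
I regrets: 0, 85, 215, 210 → max 215
II regrets: 200, 25, 250, 155 → max 250
III regrets: 35, 180, 0, 0 → max 180
IV regrets: 175, 0, 10, 30 → max 175
V regrets: 100, 265, 300, 210 → max 300
VI regrets: 0, 75, 275, 220 → max 275
Smallest max regret = 175 → IV.

IV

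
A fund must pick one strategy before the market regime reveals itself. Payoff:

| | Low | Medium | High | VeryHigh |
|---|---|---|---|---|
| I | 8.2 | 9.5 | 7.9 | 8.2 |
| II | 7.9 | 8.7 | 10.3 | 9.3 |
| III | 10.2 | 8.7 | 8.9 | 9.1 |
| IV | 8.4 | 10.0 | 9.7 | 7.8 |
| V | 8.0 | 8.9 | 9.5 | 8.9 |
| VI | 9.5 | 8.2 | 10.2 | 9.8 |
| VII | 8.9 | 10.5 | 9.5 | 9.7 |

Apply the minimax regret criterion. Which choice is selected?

Column bests: Low=10.2, Medium=10.5, High=10.3, VeryHigh=9.8.
I regrets: 2.0, 1.0, 2.4, 1.6 → max 2.4
II regrets: 2.3, 1.8, 0.0, 0.5 → max 2.3
III regrets: 0.0, 1.8, 1.4, 0.7 → max 1.8
IV regrets: 1.8, 0.5, 0.6, 2.0 → max 2.0
V regrets: 2.2, 1.6, 0.8, 0.9 → max 2.2
VI regrets: 0.7, 2.3, 0.1, 0.0 → max 2.3
VII regrets: 1.3, 0.0, 0.8, 0.1 → max 1.3
Smallest max regret = 1.3 → VII.

VII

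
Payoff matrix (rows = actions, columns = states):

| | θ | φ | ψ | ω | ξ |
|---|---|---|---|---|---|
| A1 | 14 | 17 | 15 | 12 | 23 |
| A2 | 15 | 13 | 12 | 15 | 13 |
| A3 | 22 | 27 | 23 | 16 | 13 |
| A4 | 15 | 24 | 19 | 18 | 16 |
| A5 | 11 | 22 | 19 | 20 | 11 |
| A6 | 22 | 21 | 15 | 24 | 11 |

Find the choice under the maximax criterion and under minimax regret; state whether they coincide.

maximax → A3; minimax regret → A4 (disagree)

Row maxima: A1=23, A2=15, A3=27, A4=24, A5=22, A6=24
Best best-case = 27 → A3.
Column bests: θ=22, φ=27, ψ=23, ω=24, ξ=23.
A1 regrets: 8, 10, 8, 12, 0 → max 12
A2 regrets: 7, 14, 11, 9, 10 → max 14
A3 regrets: 0, 0, 0, 8, 10 → max 10
A4 regrets: 7, 3, 4, 6, 7 → max 7
A5 regrets: 11, 5, 4, 4, 12 → max 12
A6 regrets: 0, 6, 8, 0, 12 → max 12
Smallest max regret = 7 → A4.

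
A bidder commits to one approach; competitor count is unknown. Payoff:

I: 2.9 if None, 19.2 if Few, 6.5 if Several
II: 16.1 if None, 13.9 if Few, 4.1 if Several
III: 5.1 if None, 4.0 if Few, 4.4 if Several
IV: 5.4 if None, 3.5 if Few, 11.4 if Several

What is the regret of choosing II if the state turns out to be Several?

7.3

Best payoff under Several is 11.4.
Regret = 11.4 − 4.1 = 7.3.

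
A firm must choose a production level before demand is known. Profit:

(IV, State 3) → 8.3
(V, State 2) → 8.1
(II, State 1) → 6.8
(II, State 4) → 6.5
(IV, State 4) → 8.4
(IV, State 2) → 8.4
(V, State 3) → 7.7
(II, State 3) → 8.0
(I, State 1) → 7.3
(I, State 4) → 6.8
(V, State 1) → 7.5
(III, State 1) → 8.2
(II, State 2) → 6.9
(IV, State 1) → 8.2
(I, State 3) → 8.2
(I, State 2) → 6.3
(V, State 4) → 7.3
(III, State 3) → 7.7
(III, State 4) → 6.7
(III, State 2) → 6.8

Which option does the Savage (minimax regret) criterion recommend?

IV

Column bests: State 1=8.2, State 2=8.4, State 3=8.3, State 4=8.4.
I regrets: 0.9, 2.1, 0.1, 1.6 → max 2.1
II regrets: 1.4, 1.5, 0.3, 1.9 → max 1.9
III regrets: 0.0, 1.6, 0.6, 1.7 → max 1.7
IV regrets: 0.0, 0.0, 0.0, 0.0 → max 0.0
V regrets: 0.7, 0.3, 0.6, 1.1 → max 1.1
Smallest max regret = 0.0 → IV.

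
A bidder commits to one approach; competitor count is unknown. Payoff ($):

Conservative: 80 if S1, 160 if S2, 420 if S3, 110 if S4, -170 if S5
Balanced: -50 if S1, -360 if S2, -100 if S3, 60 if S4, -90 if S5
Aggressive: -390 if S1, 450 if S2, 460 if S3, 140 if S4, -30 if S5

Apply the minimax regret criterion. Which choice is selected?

Conservative

Column bests: S1=80, S2=450, S3=460, S4=140, S5=-30.
Conservative regrets: 0, 290, 40, 30, 140 → max 290
Balanced regrets: 130, 810, 560, 80, 60 → max 810
Aggressive regrets: 470, 0, 0, 0, 0 → max 470
Smallest max regret = 290 → Conservative.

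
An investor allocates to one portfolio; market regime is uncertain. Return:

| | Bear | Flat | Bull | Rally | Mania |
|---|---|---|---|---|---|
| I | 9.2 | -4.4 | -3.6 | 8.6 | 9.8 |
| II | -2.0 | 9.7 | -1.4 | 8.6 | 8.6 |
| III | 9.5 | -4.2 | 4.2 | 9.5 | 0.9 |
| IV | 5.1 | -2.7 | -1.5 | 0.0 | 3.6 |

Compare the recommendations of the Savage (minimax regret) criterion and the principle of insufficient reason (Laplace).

minimax regret → II; laplace → II (agree)

Column bests: Bear=9.5, Flat=9.7, Bull=4.2, Rally=9.5, Mania=9.8.
I regrets: 0.3, 14.1, 7.8, 0.9, 0.0 → max 14.1
II regrets: 11.5, 0.0, 5.6, 0.9, 1.2 → max 11.5
III regrets: 0.0, 13.9, 0.0, 0.0, 8.9 → max 13.9
IV regrets: 4.4, 12.4, 5.7, 9.5, 6.2 → max 12.4
Smallest max regret = 11.5 → II.
Row averages: I=3.92, II=4.7, III=3.98, IV=0.9
Highest average = 4.7 → II.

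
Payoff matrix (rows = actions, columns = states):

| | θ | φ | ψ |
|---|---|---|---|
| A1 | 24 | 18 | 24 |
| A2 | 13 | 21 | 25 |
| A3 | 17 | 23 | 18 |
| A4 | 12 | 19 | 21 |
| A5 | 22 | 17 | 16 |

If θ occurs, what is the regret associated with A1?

Best payoff under θ is 24.
Regret = 24 − 24 = 0.

0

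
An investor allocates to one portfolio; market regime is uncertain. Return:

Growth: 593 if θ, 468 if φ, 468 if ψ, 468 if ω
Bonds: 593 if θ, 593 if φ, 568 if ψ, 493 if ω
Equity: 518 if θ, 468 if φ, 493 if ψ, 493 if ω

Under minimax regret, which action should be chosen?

Bonds

Column bests: θ=593, φ=593, ψ=568, ω=493.
Growth regrets: 0, 125, 100, 25 → max 125
Bonds regrets: 0, 0, 0, 0 → max 0
Equity regrets: 75, 125, 75, 0 → max 125
Smallest max regret = 0 → Bonds.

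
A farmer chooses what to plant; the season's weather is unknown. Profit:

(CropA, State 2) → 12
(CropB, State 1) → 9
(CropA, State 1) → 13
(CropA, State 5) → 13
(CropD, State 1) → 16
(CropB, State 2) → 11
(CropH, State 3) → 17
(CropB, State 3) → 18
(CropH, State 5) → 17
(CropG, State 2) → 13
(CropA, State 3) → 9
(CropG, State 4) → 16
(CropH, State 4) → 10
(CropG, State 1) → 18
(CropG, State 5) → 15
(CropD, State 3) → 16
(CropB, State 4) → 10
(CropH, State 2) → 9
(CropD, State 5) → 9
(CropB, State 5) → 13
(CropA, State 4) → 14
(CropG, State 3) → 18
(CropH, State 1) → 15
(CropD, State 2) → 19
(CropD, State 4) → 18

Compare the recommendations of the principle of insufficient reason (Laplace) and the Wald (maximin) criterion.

laplace → CropG; maximin → CropG (agree)

Row averages: CropG=16, CropD=15.6, CropA=12.2, CropB=12.2, CropH=13.6
Highest average = 16 → CropG.
Row minima: CropG=13, CropD=9, CropA=9, CropB=9, CropH=9
Best worst-case = 13 → CropG.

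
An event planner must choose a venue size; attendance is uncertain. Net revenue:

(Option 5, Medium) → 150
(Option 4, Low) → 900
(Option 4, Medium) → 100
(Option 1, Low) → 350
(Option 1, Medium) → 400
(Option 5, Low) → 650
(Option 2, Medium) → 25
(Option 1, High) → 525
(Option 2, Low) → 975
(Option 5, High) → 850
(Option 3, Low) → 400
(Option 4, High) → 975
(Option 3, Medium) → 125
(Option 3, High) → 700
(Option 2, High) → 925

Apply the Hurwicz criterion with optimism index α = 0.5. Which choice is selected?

Option 1: 0.5·525 + 0.5·350 = 437.5
Option 2: 0.5·975 + 0.5·25 = 500
Option 3: 0.5·700 + 0.5·125 = 412.5
Option 4: 0.5·975 + 0.5·100 = 537.5
Option 5: 0.5·850 + 0.5·150 = 500
Highest Hurwicz score = 537.5 → Option 4.

Option 4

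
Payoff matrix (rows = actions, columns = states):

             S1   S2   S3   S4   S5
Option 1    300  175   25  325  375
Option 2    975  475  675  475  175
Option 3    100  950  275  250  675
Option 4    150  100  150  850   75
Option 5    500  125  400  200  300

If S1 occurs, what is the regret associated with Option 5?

475

Best payoff under S1 is 975.
Regret = 975 − 500 = 475.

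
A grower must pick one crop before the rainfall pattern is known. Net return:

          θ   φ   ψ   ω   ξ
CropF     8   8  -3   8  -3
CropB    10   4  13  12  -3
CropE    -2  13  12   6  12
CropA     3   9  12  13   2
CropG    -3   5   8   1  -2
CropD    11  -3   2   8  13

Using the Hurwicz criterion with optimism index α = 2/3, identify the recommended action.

CropF: 2/3·8 + 1/3·(-3) = 13/3
CropB: 2/3·13 + 1/3·(-3) = 23/3
CropE: 2/3·13 + 1/3·(-2) = 8
CropA: 2/3·13 + 1/3·2 = 28/3
CropG: 2/3·8 + 1/3·(-3) = 13/3
CropD: 2/3·13 + 1/3·(-3) = 23/3
Highest Hurwicz score = 28/3 → CropA.

CropA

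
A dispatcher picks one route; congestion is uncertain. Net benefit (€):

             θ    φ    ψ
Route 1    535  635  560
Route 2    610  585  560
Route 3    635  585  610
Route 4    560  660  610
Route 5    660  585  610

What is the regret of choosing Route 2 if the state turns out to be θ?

50

Best payoff under θ is 660.
Regret = 660 − 610 = 50.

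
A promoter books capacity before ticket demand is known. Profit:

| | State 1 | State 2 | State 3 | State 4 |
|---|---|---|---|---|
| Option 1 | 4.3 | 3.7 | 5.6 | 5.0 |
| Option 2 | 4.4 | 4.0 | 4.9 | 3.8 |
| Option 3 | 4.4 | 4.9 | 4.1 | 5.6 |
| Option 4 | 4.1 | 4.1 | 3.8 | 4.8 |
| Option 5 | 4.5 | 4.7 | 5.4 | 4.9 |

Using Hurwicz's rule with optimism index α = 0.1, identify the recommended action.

Option 1: 0.1·5.6 + 0.9·3.7 = 3.89
Option 2: 0.1·4.9 + 0.9·3.8 = 3.91
Option 3: 0.1·5.6 + 0.9·4.1 = 4.25
Option 4: 0.1·4.8 + 0.9·3.8 = 3.9
Option 5: 0.1·5.4 + 0.9·4.5 = 4.59
Highest Hurwicz score = 4.59 → Option 5.

Option 5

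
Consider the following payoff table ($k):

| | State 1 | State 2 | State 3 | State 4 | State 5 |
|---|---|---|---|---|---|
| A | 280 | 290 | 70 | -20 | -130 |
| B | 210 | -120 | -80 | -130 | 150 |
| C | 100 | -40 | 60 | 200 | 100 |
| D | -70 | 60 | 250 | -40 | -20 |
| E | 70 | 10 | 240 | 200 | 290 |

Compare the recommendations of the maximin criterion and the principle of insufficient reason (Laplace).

maximin → E; laplace → E (agree)

Row minima: A=-130, B=-130, C=-40, D=-70, E=10
Best worst-case = 10 → E.
Row averages: A=98, B=6, C=84, D=36, E=162
Highest average = 162 → E.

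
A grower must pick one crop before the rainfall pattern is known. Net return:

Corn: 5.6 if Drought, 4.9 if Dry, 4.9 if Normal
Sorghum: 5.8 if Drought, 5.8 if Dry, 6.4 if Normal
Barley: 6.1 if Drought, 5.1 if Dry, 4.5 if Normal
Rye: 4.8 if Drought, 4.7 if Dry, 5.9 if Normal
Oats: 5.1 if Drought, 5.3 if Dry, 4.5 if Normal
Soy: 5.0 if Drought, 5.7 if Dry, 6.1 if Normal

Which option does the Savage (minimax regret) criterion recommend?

Sorghum

Column bests: Drought=6.1, Dry=5.8, Normal=6.4.
Corn regrets: 0.5, 0.9, 1.5 → max 1.5
Sorghum regrets: 0.3, 0.0, 0.0 → max 0.3
Barley regrets: 0.0, 0.7, 1.9 → max 1.9
Rye regrets: 1.3, 1.1, 0.5 → max 1.3
Oats regrets: 1.0, 0.5, 1.9 → max 1.9
Soy regrets: 1.1, 0.1, 0.3 → max 1.1
Smallest max regret = 0.3 → Sorghum.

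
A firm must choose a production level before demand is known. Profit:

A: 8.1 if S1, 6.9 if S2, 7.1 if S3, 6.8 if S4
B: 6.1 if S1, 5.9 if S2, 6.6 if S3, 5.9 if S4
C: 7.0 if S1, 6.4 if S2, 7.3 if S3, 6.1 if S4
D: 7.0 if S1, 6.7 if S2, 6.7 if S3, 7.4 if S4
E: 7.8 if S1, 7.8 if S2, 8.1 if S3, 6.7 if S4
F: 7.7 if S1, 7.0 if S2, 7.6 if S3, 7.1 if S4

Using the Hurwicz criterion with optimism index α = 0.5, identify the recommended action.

A: 0.5·8.1 + 0.5·6.8 = 7.45
B: 0.5·6.6 + 0.5·5.9 = 6.25
C: 0.5·7.3 + 0.5·6.1 = 6.7
D: 0.5·7.4 + 0.5·6.7 = 7.05
E: 0.5·8.1 + 0.5·6.7 = 7.4
F: 0.5·7.7 + 0.5·7.0 = 7.35
Highest Hurwicz score = 7.45 → A.

A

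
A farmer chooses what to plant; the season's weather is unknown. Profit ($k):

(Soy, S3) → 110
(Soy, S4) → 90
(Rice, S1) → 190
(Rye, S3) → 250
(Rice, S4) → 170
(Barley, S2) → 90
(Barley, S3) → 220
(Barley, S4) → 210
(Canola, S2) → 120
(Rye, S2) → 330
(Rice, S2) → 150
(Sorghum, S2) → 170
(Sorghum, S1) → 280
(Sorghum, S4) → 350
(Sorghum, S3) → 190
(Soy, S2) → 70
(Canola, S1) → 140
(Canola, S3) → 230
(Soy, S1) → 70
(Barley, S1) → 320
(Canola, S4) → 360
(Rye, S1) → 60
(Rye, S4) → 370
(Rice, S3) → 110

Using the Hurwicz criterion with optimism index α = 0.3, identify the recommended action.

Sorghum

Rice: 0.3·190 + 0.7·110 = 134
Canola: 0.3·360 + 0.7·120 = 192
Sorghum: 0.3·350 + 0.7·170 = 224
Rye: 0.3·370 + 0.7·60 = 153
Soy: 0.3·110 + 0.7·70 = 82
Barley: 0.3·320 + 0.7·90 = 159
Highest Hurwicz score = 224 → Sorghum.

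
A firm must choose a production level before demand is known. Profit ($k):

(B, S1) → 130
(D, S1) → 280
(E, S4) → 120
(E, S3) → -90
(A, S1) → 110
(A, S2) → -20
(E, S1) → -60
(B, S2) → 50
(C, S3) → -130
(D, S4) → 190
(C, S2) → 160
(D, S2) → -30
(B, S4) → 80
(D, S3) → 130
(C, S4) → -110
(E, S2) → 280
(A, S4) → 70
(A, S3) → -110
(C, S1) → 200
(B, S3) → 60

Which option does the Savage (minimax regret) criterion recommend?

B

Column bests: S1=280, S2=280, S3=130, S4=190.
A regrets: 170, 300, 240, 120 → max 300
B regrets: 150, 230, 70, 110 → max 230
C regrets: 80, 120, 260, 300 → max 300
D regrets: 0, 310, 0, 0 → max 310
E regrets: 340, 0, 220, 70 → max 340
Smallest max regret = 230 → B.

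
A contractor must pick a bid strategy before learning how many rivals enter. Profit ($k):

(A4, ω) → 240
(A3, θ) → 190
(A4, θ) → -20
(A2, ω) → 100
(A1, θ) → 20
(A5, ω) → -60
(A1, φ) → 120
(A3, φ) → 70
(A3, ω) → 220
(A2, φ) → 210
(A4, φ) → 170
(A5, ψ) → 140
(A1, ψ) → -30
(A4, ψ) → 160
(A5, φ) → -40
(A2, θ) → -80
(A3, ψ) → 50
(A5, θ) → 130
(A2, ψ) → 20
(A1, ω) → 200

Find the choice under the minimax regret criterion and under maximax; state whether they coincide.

Column bests: θ=190, φ=210, ψ=160, ω=240.
A1 regrets: 170, 90, 190, 40 → max 190
A2 regrets: 270, 0, 140, 140 → max 270
A3 regrets: 0, 140, 110, 20 → max 140
A4 regrets: 210, 40, 0, 0 → max 210
A5 regrets: 60, 250, 20, 300 → max 300
Smallest max regret = 140 → A3.
Row maxima: A1=200, A2=210, A3=220, A4=240, A5=140
Best best-case = 240 → A4.

minimax regret → A3; maximax → A4 (disagree)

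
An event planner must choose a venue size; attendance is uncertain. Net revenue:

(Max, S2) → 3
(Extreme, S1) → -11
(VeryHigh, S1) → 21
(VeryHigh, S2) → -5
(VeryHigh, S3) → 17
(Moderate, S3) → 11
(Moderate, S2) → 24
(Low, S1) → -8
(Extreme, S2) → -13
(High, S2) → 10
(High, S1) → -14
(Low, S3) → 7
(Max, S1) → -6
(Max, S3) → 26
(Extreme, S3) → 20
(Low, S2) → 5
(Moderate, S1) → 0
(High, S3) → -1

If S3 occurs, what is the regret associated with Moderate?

15

Best payoff under S3 is 26.
Regret = 26 − 11 = 15.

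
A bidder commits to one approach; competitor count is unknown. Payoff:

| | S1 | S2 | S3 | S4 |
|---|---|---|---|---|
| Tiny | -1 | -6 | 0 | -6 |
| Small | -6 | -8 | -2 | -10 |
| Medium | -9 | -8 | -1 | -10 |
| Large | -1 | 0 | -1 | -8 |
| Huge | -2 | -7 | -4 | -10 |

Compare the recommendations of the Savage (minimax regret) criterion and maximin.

Column bests: S1=-1, S2=0, S3=0, S4=-6.
Tiny regrets: 0, 6, 0, 0 → max 6
Small regrets: 5, 8, 2, 4 → max 8
Medium regrets: 8, 8, 1, 4 → max 8
Large regrets: 0, 0, 1, 2 → max 2
Huge regrets: 1, 7, 4, 4 → max 7
Smallest max regret = 2 → Large.
Row minima: Tiny=-6, Small=-10, Medium=-10, Large=-8, Huge=-10
Best worst-case = -6 → Tiny.

minimax regret → Large; maximin → Tiny (disagree)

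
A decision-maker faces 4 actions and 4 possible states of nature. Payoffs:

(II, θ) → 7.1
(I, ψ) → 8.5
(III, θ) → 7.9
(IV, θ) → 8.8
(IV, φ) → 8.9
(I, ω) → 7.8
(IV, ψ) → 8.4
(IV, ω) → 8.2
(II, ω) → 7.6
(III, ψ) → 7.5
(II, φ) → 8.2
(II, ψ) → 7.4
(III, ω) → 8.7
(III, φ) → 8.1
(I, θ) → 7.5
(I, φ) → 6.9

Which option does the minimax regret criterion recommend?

Column bests: θ=8.8, φ=8.9, ψ=8.5, ω=8.7.
I regrets: 1.3, 2.0, 0.0, 0.9 → max 2.0
II regrets: 1.7, 0.7, 1.1, 1.1 → max 1.7
III regrets: 0.9, 0.8, 1.0, 0.0 → max 1.0
IV regrets: 0.0, 0.0, 0.1, 0.5 → max 0.5
Smallest max regret = 0.5 → IV.

IV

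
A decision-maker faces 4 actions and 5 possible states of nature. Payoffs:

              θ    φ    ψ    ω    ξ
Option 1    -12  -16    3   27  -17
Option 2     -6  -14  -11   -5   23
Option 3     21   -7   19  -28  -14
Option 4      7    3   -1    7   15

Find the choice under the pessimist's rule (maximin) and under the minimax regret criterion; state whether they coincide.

maximin → Option 4; minimax regret → Option 4 (agree)

Row minima: Option 1=-17, Option 2=-14, Option 3=-28, Option 4=-1
Best worst-case = -1 → Option 4.
Column bests: θ=21, φ=3, ψ=19, ω=27, ξ=23.
Option 1 regrets: 33, 19, 16, 0, 40 → max 40
Option 2 regrets: 27, 17, 30, 32, 0 → max 32
Option 3 regrets: 0, 10, 0, 55, 37 → max 55
Option 4 regrets: 14, 0, 20, 20, 8 → max 20
Smallest max regret = 20 → Option 4.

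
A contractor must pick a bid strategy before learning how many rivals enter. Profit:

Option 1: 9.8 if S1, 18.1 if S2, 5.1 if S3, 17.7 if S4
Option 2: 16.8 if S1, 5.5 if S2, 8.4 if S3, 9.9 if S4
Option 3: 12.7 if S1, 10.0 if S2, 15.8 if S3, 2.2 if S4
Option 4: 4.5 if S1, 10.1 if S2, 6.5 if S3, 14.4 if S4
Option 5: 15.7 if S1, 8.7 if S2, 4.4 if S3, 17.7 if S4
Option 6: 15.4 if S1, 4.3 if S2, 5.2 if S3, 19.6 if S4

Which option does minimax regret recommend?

Option 1

Column bests: S1=16.8, S2=18.1, S3=15.8, S4=19.6.
Option 1 regrets: 7.0, 0.0, 10.7, 1.9 → max 10.7
Option 2 regrets: 0.0, 12.6, 7.4, 9.7 → max 12.6
Option 3 regrets: 4.1, 8.1, 0.0, 17.4 → max 17.4
Option 4 regrets: 12.3, 8.0, 9.3, 5.2 → max 12.3
Option 5 regrets: 1.1, 9.4, 11.4, 1.9 → max 11.4
Option 6 regrets: 1.4, 13.8, 10.6, 0.0 → max 13.8
Smallest max regret = 10.7 → Option 1.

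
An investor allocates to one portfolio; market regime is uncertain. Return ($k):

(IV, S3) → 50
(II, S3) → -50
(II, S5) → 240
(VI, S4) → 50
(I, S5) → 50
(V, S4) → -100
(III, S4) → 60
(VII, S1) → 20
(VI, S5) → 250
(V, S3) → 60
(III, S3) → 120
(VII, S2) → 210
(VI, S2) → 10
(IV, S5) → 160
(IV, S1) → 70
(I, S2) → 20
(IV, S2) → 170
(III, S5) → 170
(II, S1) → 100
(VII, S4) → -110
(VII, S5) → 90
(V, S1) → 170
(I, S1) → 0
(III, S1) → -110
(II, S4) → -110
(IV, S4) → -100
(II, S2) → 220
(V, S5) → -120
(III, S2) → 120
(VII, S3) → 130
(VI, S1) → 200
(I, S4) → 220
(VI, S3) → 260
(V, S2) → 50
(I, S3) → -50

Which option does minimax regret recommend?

VI

Column bests: S1=200, S2=220, S3=260, S4=220, S5=250.
I regrets: 200, 200, 310, 0, 200 → max 310
II regrets: 100, 0, 310, 330, 10 → max 330
III regrets: 310, 100, 140, 160, 80 → max 310
IV regrets: 130, 50, 210, 320, 90 → max 320
V regrets: 30, 170, 200, 320, 370 → max 370
VI regrets: 0, 210, 0, 170, 0 → max 210
VII regrets: 180, 10, 130, 330, 160 → max 330
Smallest max regret = 210 → VI.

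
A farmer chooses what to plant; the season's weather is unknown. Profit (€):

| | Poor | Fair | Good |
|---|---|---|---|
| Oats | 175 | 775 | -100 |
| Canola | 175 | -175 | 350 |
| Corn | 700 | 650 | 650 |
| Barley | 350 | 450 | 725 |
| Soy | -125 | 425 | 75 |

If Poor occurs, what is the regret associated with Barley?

350

Best payoff under Poor is 700.
Regret = 700 − 350 = 350.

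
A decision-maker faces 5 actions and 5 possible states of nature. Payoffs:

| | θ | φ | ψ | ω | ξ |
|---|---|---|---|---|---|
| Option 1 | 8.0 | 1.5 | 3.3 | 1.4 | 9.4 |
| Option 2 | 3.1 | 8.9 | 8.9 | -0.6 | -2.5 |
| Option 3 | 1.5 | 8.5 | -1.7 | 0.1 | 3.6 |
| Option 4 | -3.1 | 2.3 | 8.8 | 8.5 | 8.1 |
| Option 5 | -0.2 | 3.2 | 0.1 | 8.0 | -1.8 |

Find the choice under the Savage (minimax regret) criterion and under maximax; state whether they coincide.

Column bests: θ=8.0, φ=8.9, ψ=8.9, ω=8.5, ξ=9.4.
Option 1 regrets: 0.0, 7.4, 5.6, 7.1, 0.0 → max 7.4
Option 2 regrets: 4.9, 0.0, 0.0, 9.1, 11.9 → max 11.9
Option 3 regrets: 6.5, 0.4, 10.6, 8.4, 5.8 → max 10.6
Option 4 regrets: 11.1, 6.6, 0.1, 0.0, 1.3 → max 11.1
Option 5 regrets: 8.2, 5.7, 8.8, 0.5, 11.2 → max 11.2
Smallest max regret = 7.4 → Option 1.
Row maxima: Option 1=9.4, Option 2=8.9, Option 3=8.5, Option 4=8.8, Option 5=8.0
Best best-case = 9.4 → Option 1.

minimax regret → Option 1; maximax → Option 1 (agree)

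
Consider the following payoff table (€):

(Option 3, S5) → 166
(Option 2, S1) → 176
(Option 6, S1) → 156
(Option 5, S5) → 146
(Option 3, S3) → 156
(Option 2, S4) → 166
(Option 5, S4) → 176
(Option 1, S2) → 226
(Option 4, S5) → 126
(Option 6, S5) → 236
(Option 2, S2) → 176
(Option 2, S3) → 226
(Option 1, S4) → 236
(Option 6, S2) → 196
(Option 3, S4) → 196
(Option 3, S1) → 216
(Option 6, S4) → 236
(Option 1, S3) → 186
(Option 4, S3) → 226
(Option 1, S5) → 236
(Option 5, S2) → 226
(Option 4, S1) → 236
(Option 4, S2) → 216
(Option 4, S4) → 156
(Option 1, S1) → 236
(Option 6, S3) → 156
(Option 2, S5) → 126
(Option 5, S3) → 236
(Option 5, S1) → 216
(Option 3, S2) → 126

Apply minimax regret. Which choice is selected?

Option 1

Column bests: S1=236, S2=226, S3=236, S4=236, S5=236.
Option 1 regrets: 0, 0, 50, 0, 0 → max 50
Option 2 regrets: 60, 50, 10, 70, 110 → max 110
Option 3 regrets: 20, 100, 80, 40, 70 → max 100
Option 4 regrets: 0, 10, 10, 80, 110 → max 110
Option 5 regrets: 20, 0, 0, 60, 90 → max 90
Option 6 regrets: 80, 30, 80, 0, 0 → max 80
Smallest max regret = 50 → Option 1.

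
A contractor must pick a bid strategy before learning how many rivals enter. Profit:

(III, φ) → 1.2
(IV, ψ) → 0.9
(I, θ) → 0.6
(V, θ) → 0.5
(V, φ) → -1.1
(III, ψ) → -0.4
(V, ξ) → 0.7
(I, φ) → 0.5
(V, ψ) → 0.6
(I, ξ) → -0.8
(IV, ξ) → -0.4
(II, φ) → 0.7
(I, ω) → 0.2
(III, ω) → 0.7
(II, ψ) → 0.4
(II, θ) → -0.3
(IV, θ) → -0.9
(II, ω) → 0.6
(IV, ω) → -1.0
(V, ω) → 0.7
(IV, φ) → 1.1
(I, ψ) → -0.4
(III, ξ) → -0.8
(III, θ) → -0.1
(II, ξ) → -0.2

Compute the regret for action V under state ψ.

Best payoff under ψ is 0.9.
Regret = 0.9 − 0.6 = 0.3.

0.3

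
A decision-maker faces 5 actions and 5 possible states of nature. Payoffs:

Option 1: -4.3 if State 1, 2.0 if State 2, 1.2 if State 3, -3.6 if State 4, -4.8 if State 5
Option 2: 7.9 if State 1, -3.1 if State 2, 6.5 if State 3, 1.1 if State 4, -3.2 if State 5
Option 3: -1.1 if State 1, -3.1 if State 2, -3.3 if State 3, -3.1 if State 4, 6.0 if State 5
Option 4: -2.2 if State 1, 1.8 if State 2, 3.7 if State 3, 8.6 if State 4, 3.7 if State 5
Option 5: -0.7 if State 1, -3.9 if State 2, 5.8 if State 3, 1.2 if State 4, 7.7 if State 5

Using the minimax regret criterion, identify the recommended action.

Option 5

Column bests: State 1=7.9, State 2=2.0, State 3=6.5, State 4=8.6, State 5=7.7.
Option 1 regrets: 12.2, 0.0, 5.3, 12.2, 12.5 → max 12.5
Option 2 regrets: 0.0, 5.1, 0.0, 7.5, 10.9 → max 10.9
Option 3 regrets: 9.0, 5.1, 9.8, 11.7, 1.7 → max 11.7
Option 4 regrets: 10.1, 0.2, 2.8, 0.0, 4.0 → max 10.1
Option 5 regrets: 8.6, 5.9, 0.7, 7.4, 0.0 → max 8.6
Smallest max regret = 8.6 → Option 5.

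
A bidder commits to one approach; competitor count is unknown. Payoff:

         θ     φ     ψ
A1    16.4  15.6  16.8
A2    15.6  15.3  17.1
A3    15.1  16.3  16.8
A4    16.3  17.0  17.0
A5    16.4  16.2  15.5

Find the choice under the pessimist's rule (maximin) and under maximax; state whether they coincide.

Row minima: A1=15.6, A2=15.3, A3=15.1, A4=16.3, A5=15.5
Best worst-case = 16.3 → A4.
Row maxima: A1=16.8, A2=17.1, A3=16.8, A4=17.0, A5=16.4
Best best-case = 17.1 → A2.

maximin → A4; maximax → A2 (disagree)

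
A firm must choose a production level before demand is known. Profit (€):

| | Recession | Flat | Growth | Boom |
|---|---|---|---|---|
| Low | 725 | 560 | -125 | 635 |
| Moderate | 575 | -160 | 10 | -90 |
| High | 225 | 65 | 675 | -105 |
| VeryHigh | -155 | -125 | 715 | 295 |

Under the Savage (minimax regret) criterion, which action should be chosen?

Moderate

Column bests: Recession=725, Flat=560, Growth=715, Boom=635.
Low regrets: 0, 0, 840, 0 → max 840
Moderate regrets: 150, 720, 705, 725 → max 725
High regrets: 500, 495, 40, 740 → max 740
VeryHigh regrets: 880, 685, 0, 340 → max 880
Smallest max regret = 725 → Moderate.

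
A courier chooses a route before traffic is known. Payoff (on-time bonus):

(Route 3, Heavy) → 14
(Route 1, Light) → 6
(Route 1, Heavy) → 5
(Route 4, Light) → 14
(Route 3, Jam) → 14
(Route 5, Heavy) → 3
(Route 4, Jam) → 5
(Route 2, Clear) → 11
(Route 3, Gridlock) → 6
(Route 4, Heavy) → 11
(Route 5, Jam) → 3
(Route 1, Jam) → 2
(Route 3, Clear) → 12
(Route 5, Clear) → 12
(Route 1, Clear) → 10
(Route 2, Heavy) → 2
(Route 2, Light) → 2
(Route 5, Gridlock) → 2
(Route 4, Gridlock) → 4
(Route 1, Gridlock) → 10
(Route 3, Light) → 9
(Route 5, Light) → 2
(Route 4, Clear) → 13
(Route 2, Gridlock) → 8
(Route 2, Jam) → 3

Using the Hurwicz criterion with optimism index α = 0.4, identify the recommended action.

Route 3

Route 1: 0.4·10 + 0.6·2 = 5.2
Route 2: 0.4·11 + 0.6·2 = 5.6
Route 3: 0.4·14 + 0.6·6 = 9.2
Route 4: 0.4·14 + 0.6·4 = 8
Route 5: 0.4·12 + 0.6·2 = 6
Highest Hurwicz score = 9.2 → Route 3.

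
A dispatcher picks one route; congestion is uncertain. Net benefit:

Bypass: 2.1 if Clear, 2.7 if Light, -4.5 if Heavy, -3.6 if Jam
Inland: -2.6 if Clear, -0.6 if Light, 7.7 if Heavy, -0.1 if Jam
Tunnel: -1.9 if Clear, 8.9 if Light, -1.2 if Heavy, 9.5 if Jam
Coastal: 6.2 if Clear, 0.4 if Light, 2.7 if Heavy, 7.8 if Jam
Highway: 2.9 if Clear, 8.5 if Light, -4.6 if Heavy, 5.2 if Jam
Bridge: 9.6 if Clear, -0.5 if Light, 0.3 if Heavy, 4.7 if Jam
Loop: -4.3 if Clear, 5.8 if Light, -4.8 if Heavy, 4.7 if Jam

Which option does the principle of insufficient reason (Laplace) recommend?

Coastal

Row averages: Bypass=-0.825, Inland=1.1, Tunnel=3.825, Coastal=4.275, Highway=3, Bridge=3.525, Loop=0.35
Highest average = 4.275 → Coastal.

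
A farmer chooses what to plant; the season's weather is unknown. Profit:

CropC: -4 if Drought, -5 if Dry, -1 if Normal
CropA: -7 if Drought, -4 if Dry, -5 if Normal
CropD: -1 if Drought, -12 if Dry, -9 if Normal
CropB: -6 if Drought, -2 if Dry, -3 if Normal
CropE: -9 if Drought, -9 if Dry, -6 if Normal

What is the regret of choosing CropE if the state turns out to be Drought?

8

Best payoff under Drought is -1.
Regret = -1 − (-9) = 8.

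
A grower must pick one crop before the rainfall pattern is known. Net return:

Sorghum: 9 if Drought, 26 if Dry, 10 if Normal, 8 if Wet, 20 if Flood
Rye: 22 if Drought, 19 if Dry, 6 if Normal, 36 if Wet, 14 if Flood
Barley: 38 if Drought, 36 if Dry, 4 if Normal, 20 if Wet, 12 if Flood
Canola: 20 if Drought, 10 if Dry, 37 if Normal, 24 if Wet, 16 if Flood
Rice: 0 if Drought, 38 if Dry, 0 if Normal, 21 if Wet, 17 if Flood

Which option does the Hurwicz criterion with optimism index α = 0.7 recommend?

Sorghum: 0.7·26 + 0.3·8 = 20.6
Rye: 0.7·36 + 0.3·6 = 27
Barley: 0.7·38 + 0.3·4 = 27.8
Canola: 0.7·37 + 0.3·10 = 28.9
Rice: 0.7·38 + 0.3·0 = 26.6
Highest Hurwicz score = 28.9 → Canola.

Canola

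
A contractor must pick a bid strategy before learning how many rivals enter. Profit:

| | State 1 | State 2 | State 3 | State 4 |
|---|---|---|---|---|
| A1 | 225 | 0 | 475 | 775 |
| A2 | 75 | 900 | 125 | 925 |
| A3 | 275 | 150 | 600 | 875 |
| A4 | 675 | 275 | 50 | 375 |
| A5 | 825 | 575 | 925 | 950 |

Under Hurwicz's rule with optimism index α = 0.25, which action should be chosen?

A5

A1: 0.25·775 + 0.75·0 = 193.75
A2: 0.25·925 + 0.75·75 = 287.5
A3: 0.25·875 + 0.75·150 = 331.25
A4: 0.25·675 + 0.75·50 = 206.25
A5: 0.25·950 + 0.75·575 = 668.75
Highest Hurwicz score = 668.75 → A5.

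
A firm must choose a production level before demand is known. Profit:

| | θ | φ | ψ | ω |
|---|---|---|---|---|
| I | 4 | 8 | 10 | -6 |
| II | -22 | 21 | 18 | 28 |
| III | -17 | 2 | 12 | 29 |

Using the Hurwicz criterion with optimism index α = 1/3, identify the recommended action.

I

I: 1/3·10 + 2/3·(-6) = -2/3
II: 1/3·28 + 2/3·(-22) = -16/3
III: 1/3·29 + 2/3·(-17) = -5/3
Highest Hurwicz score = -2/3 → I.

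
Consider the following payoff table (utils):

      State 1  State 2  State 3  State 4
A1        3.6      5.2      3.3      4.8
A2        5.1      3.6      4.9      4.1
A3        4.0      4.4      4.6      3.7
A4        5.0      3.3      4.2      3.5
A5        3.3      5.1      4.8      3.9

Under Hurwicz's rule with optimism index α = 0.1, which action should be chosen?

A3

A1: 0.1·5.2 + 0.9·3.3 = 3.49
A2: 0.1·5.1 + 0.9·3.6 = 3.75
A3: 0.1·4.6 + 0.9·3.7 = 3.79
A4: 0.1·5.0 + 0.9·3.3 = 3.47
A5: 0.1·5.1 + 0.9·3.3 = 3.48
Highest Hurwicz score = 3.79 → A3.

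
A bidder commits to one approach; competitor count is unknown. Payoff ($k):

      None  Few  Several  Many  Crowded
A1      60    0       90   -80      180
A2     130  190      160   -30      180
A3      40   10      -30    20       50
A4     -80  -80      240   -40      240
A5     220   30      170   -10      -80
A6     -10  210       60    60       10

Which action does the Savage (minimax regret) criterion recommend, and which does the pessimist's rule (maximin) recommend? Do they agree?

Column bests: None=220, Few=210, Several=240, Many=60, Crowded=240.
A1 regrets: 160, 210, 150, 140, 60 → max 210
A2 regrets: 90, 20, 80, 90, 60 → max 90
A3 regrets: 180, 200, 270, 40, 190 → max 270
A4 regrets: 300, 290, 0, 100, 0 → max 300
A5 regrets: 0, 180, 70, 70, 320 → max 320
A6 regrets: 230, 0, 180, 0, 230 → max 230
Smallest max regret = 90 → A2.
Row minima: A1=-80, A2=-30, A3=-30, A4=-80, A5=-80, A6=-10
Best worst-case = -10 → A6.

minimax regret → A2; maximin → A6 (disagree)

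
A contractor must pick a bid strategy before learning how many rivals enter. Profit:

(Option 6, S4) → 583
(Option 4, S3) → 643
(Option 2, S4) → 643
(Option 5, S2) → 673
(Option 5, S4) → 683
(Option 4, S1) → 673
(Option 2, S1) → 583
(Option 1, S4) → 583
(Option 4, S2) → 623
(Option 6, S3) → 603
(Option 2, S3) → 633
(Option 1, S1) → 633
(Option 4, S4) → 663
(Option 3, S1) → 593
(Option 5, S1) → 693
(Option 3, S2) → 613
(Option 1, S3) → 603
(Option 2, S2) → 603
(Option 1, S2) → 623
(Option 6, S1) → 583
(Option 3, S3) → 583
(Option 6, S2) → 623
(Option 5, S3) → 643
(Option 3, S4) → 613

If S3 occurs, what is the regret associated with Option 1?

Best payoff under S3 is 643.
Regret = 643 − 603 = 40.

40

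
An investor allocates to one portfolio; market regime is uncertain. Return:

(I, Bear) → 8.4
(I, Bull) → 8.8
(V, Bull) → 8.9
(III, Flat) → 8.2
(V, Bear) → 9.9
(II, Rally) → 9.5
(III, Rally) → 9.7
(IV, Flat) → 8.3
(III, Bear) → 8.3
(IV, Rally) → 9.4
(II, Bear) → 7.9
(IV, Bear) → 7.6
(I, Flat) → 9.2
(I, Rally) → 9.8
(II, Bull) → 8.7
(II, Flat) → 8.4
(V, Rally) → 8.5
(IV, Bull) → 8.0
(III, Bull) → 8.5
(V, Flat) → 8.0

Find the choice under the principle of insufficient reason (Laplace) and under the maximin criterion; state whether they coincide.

Row averages: I=9.05, II=8.625, III=8.675, IV=8.325, V=8.825
Highest average = 9.05 → I.
Row minima: I=8.4, II=7.9, III=8.2, IV=7.6, V=8.0
Best worst-case = 8.4 → I.

laplace → I; maximin → I (agree)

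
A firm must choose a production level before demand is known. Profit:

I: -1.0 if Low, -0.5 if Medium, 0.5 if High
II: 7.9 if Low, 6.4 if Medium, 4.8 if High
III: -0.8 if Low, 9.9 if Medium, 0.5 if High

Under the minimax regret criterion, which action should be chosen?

II

Column bests: Low=7.9, Medium=9.9, High=4.8.
I regrets: 8.9, 10.4, 4.3 → max 10.4
II regrets: 0.0, 3.5, 0.0 → max 3.5
III regrets: 8.7, 0.0, 4.3 → max 8.7
Smallest max regret = 3.5 → II.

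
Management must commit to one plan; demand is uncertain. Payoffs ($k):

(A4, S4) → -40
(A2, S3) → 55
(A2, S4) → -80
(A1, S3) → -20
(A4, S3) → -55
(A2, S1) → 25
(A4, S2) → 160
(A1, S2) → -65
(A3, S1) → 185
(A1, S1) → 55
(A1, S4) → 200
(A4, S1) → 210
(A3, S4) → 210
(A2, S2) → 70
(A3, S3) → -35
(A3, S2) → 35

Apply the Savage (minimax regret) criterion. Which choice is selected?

A3

Column bests: S1=210, S2=160, S3=55, S4=210.
A1 regrets: 155, 225, 75, 10 → max 225
A2 regrets: 185, 90, 0, 290 → max 290
A3 regrets: 25, 125, 90, 0 → max 125
A4 regrets: 0, 0, 110, 250 → max 250
Smallest max regret = 125 → A3.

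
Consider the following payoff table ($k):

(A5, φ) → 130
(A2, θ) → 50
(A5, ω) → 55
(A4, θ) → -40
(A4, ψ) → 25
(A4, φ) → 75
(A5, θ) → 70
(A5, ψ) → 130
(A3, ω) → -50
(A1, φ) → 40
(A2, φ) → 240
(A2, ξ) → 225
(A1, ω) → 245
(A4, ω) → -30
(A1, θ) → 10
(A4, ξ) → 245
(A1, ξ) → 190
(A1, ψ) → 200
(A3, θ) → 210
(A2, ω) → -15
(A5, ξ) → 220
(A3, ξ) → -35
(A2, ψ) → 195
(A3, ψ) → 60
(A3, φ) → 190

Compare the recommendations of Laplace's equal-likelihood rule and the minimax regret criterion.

Row averages: A1=137, A2=139, A3=75, A4=55, A5=121
Highest average = 139 → A2.
Column bests: θ=210, φ=240, ψ=200, ω=245, ξ=245.
A1 regrets: 200, 200, 0, 0, 55 → max 200
A2 regrets: 160, 0, 5, 260, 20 → max 260
A3 regrets: 0, 50, 140, 295, 280 → max 295
A4 regrets: 250, 165, 175, 275, 0 → max 275
A5 regrets: 140, 110, 70, 190, 25 → max 190
Smallest max regret = 190 → A5.

laplace → A2; minimax regret → A5 (disagree)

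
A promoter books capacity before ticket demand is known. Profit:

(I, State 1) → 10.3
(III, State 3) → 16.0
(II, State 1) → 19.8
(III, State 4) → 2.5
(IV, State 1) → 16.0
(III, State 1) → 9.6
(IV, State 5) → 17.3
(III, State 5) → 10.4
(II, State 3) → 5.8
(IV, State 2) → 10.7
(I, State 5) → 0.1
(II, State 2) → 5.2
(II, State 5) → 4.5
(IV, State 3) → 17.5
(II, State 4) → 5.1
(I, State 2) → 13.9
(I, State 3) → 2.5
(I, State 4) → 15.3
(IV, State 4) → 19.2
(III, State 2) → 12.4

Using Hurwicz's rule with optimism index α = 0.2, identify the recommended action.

I: 0.2·15.3 + 0.8·0.1 = 3.14
II: 0.2·19.8 + 0.8·4.5 = 7.56
III: 0.2·16.0 + 0.8·2.5 = 5.2
IV: 0.2·19.2 + 0.8·10.7 = 12.4
Highest Hurwicz score = 12.4 → IV.

IV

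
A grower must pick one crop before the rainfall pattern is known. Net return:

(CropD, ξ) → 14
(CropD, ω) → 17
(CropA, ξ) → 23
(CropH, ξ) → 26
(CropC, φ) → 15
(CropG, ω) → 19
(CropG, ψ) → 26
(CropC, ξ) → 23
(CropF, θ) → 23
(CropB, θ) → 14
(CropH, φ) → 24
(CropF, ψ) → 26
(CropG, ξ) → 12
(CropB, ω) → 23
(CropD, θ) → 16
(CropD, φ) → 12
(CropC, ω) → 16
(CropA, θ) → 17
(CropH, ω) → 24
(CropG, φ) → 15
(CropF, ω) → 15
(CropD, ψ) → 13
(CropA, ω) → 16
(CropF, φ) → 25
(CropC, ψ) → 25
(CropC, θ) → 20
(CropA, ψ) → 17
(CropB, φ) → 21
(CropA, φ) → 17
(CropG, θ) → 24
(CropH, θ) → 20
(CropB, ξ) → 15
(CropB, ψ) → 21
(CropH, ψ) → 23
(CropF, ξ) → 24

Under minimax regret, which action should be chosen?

Column bests: θ=24, φ=25, ψ=26, ω=24, ξ=26.
CropC regrets: 4, 10, 1, 8, 3 → max 10
CropA regrets: 7, 8, 9, 8, 3 → max 9
CropG regrets: 0, 10, 0, 5, 14 → max 14
CropH regrets: 4, 1, 3, 0, 0 → max 4
CropD regrets: 8, 13, 13, 7, 12 → max 13
CropB regrets: 10, 4, 5, 1, 11 → max 11
CropF regrets: 1, 0, 0, 9, 2 → max 9
Smallest max regret = 4 → CropH.

CropH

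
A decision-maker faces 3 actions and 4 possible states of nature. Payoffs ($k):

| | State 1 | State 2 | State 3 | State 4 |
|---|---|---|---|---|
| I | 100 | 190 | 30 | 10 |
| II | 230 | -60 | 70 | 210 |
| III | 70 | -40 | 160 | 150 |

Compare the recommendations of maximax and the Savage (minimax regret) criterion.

Row maxima: I=190, II=230, III=160
Best best-case = 230 → II.
Column bests: State 1=230, State 2=190, State 3=160, State 4=210.
I regrets: 130, 0, 130, 200 → max 200
II regrets: 0, 250, 90, 0 → max 250
III regrets: 160, 230, 0, 60 → max 230
Smallest max regret = 200 → I.

maximax → II; minimax regret → I (disagree)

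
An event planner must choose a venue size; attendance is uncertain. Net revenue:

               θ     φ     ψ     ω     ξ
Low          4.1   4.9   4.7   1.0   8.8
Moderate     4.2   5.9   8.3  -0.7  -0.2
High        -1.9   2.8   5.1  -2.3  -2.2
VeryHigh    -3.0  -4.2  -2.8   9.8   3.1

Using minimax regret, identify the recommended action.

Column bests: θ=4.2, φ=5.9, ψ=8.3, ω=9.8, ξ=8.8.
Low regrets: 0.1, 1.0, 3.6, 8.8, 0.0 → max 8.8
Moderate regrets: 0.0, 0.0, 0.0, 10.5, 9.0 → max 10.5
High regrets: 6.1, 3.1, 3.2, 12.1, 11.0 → max 12.1
VeryHigh regrets: 7.2, 10.1, 11.1, 0.0, 5.7 → max 11.1
Smallest max regret = 8.8 → Low.

Low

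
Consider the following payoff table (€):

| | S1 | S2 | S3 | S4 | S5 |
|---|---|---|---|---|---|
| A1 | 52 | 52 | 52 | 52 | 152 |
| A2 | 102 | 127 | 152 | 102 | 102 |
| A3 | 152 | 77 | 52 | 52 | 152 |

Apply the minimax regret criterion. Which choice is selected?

Column bests: S1=152, S2=127, S3=152, S4=102, S5=152.
A1 regrets: 100, 75, 100, 50, 0 → max 100
A2 regrets: 50, 0, 0, 0, 50 → max 50
A3 regrets: 0, 50, 100, 50, 0 → max 100
Smallest max regret = 50 → A2.

A2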